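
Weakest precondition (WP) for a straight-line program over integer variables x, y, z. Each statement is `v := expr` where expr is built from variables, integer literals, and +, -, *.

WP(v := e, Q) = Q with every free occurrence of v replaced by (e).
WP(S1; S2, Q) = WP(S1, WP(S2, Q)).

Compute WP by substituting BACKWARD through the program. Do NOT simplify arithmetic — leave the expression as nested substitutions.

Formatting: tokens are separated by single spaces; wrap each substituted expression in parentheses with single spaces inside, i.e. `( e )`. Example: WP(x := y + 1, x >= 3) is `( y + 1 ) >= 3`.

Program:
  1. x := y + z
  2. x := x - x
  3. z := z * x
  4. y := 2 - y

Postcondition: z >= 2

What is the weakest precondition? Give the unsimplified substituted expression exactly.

Answer: ( z * ( ( y + z ) - ( y + z ) ) ) >= 2

Derivation:
post: z >= 2
stmt 4: y := 2 - y  -- replace 0 occurrence(s) of y with (2 - y)
  => z >= 2
stmt 3: z := z * x  -- replace 1 occurrence(s) of z with (z * x)
  => ( z * x ) >= 2
stmt 2: x := x - x  -- replace 1 occurrence(s) of x with (x - x)
  => ( z * ( x - x ) ) >= 2
stmt 1: x := y + z  -- replace 2 occurrence(s) of x with (y + z)
  => ( z * ( ( y + z ) - ( y + z ) ) ) >= 2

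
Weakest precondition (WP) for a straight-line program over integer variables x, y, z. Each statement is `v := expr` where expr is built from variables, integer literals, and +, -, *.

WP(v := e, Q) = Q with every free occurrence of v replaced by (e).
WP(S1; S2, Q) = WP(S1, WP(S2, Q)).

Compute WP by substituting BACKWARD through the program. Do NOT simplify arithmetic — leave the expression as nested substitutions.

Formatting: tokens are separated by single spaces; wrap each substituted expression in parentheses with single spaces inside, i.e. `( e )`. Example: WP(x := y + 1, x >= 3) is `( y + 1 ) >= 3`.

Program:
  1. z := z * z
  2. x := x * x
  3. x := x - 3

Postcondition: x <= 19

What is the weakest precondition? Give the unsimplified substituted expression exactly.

post: x <= 19
stmt 3: x := x - 3  -- replace 1 occurrence(s) of x with (x - 3)
  => ( x - 3 ) <= 19
stmt 2: x := x * x  -- replace 1 occurrence(s) of x with (x * x)
  => ( ( x * x ) - 3 ) <= 19
stmt 1: z := z * z  -- replace 0 occurrence(s) of z with (z * z)
  => ( ( x * x ) - 3 ) <= 19

Answer: ( ( x * x ) - 3 ) <= 19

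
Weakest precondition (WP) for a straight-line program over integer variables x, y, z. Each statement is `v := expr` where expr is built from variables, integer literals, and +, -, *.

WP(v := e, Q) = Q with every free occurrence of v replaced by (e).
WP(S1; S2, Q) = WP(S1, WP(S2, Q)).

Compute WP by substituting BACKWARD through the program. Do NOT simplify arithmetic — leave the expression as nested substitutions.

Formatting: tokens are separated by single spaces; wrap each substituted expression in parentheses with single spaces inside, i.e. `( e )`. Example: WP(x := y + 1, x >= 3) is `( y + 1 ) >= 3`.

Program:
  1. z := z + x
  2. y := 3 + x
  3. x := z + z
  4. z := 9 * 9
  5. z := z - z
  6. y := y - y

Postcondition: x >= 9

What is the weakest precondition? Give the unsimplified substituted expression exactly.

post: x >= 9
stmt 6: y := y - y  -- replace 0 occurrence(s) of y with (y - y)
  => x >= 9
stmt 5: z := z - z  -- replace 0 occurrence(s) of z with (z - z)
  => x >= 9
stmt 4: z := 9 * 9  -- replace 0 occurrence(s) of z with (9 * 9)
  => x >= 9
stmt 3: x := z + z  -- replace 1 occurrence(s) of x with (z + z)
  => ( z + z ) >= 9
stmt 2: y := 3 + x  -- replace 0 occurrence(s) of y with (3 + x)
  => ( z + z ) >= 9
stmt 1: z := z + x  -- replace 2 occurrence(s) of z with (z + x)
  => ( ( z + x ) + ( z + x ) ) >= 9

Answer: ( ( z + x ) + ( z + x ) ) >= 9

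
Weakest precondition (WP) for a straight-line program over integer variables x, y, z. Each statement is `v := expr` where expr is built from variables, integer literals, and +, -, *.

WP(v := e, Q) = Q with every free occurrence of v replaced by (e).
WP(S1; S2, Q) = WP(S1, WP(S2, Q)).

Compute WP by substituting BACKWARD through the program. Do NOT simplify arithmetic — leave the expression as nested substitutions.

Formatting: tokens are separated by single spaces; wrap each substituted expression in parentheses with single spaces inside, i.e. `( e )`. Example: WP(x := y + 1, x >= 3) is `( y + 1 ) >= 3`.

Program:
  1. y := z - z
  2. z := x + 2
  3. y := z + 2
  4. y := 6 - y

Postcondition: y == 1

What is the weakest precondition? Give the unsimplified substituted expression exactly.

post: y == 1
stmt 4: y := 6 - y  -- replace 1 occurrence(s) of y with (6 - y)
  => ( 6 - y ) == 1
stmt 3: y := z + 2  -- replace 1 occurrence(s) of y with (z + 2)
  => ( 6 - ( z + 2 ) ) == 1
stmt 2: z := x + 2  -- replace 1 occurrence(s) of z with (x + 2)
  => ( 6 - ( ( x + 2 ) + 2 ) ) == 1
stmt 1: y := z - z  -- replace 0 occurrence(s) of y with (z - z)
  => ( 6 - ( ( x + 2 ) + 2 ) ) == 1

Answer: ( 6 - ( ( x + 2 ) + 2 ) ) == 1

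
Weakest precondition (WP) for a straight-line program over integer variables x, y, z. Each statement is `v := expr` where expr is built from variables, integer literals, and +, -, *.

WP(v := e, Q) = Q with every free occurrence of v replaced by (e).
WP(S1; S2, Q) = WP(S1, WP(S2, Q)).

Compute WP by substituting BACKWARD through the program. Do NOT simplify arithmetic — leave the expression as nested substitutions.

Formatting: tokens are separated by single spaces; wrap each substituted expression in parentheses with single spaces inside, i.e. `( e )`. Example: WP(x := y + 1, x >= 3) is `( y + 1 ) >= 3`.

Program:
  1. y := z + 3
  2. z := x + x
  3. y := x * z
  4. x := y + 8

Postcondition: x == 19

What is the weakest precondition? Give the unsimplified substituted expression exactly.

post: x == 19
stmt 4: x := y + 8  -- replace 1 occurrence(s) of x with (y + 8)
  => ( y + 8 ) == 19
stmt 3: y := x * z  -- replace 1 occurrence(s) of y with (x * z)
  => ( ( x * z ) + 8 ) == 19
stmt 2: z := x + x  -- replace 1 occurrence(s) of z with (x + x)
  => ( ( x * ( x + x ) ) + 8 ) == 19
stmt 1: y := z + 3  -- replace 0 occurrence(s) of y with (z + 3)
  => ( ( x * ( x + x ) ) + 8 ) == 19

Answer: ( ( x * ( x + x ) ) + 8 ) == 19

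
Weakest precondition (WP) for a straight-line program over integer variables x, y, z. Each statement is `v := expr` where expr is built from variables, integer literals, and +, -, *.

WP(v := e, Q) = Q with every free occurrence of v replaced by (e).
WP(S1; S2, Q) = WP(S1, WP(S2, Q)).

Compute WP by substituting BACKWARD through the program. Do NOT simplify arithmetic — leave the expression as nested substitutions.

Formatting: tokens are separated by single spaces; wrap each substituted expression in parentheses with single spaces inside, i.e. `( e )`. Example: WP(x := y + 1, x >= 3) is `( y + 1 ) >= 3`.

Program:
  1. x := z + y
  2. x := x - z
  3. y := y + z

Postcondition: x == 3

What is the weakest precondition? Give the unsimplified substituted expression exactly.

post: x == 3
stmt 3: y := y + z  -- replace 0 occurrence(s) of y with (y + z)
  => x == 3
stmt 2: x := x - z  -- replace 1 occurrence(s) of x with (x - z)
  => ( x - z ) == 3
stmt 1: x := z + y  -- replace 1 occurrence(s) of x with (z + y)
  => ( ( z + y ) - z ) == 3

Answer: ( ( z + y ) - z ) == 3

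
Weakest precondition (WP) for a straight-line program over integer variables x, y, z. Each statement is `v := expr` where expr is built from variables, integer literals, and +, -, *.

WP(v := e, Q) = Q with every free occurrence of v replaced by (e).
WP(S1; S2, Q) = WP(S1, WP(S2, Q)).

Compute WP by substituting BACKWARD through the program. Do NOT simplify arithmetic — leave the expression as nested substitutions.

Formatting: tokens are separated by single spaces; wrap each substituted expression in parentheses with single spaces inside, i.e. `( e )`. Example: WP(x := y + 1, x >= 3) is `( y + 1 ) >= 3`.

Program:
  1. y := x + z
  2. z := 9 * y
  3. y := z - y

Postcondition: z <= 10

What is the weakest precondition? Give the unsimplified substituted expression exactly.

post: z <= 10
stmt 3: y := z - y  -- replace 0 occurrence(s) of y with (z - y)
  => z <= 10
stmt 2: z := 9 * y  -- replace 1 occurrence(s) of z with (9 * y)
  => ( 9 * y ) <= 10
stmt 1: y := x + z  -- replace 1 occurrence(s) of y with (x + z)
  => ( 9 * ( x + z ) ) <= 10

Answer: ( 9 * ( x + z ) ) <= 10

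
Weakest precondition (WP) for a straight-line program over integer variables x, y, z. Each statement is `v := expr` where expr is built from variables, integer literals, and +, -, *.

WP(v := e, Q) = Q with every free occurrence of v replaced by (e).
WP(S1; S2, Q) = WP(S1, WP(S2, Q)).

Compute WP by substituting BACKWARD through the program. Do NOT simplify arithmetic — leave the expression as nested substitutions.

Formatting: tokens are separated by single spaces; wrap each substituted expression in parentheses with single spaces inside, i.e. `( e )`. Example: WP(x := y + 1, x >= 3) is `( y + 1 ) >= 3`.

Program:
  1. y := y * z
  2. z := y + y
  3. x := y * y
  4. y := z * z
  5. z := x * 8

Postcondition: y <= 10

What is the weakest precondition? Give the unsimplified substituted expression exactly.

Answer: ( ( ( y * z ) + ( y * z ) ) * ( ( y * z ) + ( y * z ) ) ) <= 10

Derivation:
post: y <= 10
stmt 5: z := x * 8  -- replace 0 occurrence(s) of z with (x * 8)
  => y <= 10
stmt 4: y := z * z  -- replace 1 occurrence(s) of y with (z * z)
  => ( z * z ) <= 10
stmt 3: x := y * y  -- replace 0 occurrence(s) of x with (y * y)
  => ( z * z ) <= 10
stmt 2: z := y + y  -- replace 2 occurrence(s) of z with (y + y)
  => ( ( y + y ) * ( y + y ) ) <= 10
stmt 1: y := y * z  -- replace 4 occurrence(s) of y with (y * z)
  => ( ( ( y * z ) + ( y * z ) ) * ( ( y * z ) + ( y * z ) ) ) <= 10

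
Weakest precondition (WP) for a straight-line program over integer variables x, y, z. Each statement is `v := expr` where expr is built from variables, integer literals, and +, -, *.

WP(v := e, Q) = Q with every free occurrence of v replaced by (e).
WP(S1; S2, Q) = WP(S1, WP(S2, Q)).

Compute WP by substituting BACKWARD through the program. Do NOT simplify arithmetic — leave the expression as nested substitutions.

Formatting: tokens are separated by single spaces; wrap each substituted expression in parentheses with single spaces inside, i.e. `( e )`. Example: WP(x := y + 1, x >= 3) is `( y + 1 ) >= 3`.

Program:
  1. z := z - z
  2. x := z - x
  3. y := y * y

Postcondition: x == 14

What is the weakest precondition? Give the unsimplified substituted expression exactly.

Answer: ( ( z - z ) - x ) == 14

Derivation:
post: x == 14
stmt 3: y := y * y  -- replace 0 occurrence(s) of y with (y * y)
  => x == 14
stmt 2: x := z - x  -- replace 1 occurrence(s) of x with (z - x)
  => ( z - x ) == 14
stmt 1: z := z - z  -- replace 1 occurrence(s) of z with (z - z)
  => ( ( z - z ) - x ) == 14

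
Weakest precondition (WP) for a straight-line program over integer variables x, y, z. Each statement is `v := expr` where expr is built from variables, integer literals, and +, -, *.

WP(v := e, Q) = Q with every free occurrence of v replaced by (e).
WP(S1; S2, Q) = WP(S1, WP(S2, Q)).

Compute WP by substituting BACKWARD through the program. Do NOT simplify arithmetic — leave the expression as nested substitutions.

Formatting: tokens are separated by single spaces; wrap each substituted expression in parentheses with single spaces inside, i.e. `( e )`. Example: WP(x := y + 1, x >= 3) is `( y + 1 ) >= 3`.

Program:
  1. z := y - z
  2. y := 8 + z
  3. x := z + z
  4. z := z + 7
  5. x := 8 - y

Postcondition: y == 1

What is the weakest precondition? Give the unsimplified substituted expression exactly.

Answer: ( 8 + ( y - z ) ) == 1

Derivation:
post: y == 1
stmt 5: x := 8 - y  -- replace 0 occurrence(s) of x with (8 - y)
  => y == 1
stmt 4: z := z + 7  -- replace 0 occurrence(s) of z with (z + 7)
  => y == 1
stmt 3: x := z + z  -- replace 0 occurrence(s) of x with (z + z)
  => y == 1
stmt 2: y := 8 + z  -- replace 1 occurrence(s) of y with (8 + z)
  => ( 8 + z ) == 1
stmt 1: z := y - z  -- replace 1 occurrence(s) of z with (y - z)
  => ( 8 + ( y - z ) ) == 1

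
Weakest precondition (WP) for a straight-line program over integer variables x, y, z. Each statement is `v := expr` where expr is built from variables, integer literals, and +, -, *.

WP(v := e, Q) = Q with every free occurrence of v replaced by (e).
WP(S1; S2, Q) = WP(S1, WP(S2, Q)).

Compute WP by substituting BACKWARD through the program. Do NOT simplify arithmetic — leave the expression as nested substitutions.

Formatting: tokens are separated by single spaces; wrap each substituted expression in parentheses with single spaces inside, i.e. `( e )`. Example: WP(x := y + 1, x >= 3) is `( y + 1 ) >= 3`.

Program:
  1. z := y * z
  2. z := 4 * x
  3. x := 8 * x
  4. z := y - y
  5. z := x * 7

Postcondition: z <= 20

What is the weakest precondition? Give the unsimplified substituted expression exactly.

post: z <= 20
stmt 5: z := x * 7  -- replace 1 occurrence(s) of z with (x * 7)
  => ( x * 7 ) <= 20
stmt 4: z := y - y  -- replace 0 occurrence(s) of z with (y - y)
  => ( x * 7 ) <= 20
stmt 3: x := 8 * x  -- replace 1 occurrence(s) of x with (8 * x)
  => ( ( 8 * x ) * 7 ) <= 20
stmt 2: z := 4 * x  -- replace 0 occurrence(s) of z with (4 * x)
  => ( ( 8 * x ) * 7 ) <= 20
stmt 1: z := y * z  -- replace 0 occurrence(s) of z with (y * z)
  => ( ( 8 * x ) * 7 ) <= 20

Answer: ( ( 8 * x ) * 7 ) <= 20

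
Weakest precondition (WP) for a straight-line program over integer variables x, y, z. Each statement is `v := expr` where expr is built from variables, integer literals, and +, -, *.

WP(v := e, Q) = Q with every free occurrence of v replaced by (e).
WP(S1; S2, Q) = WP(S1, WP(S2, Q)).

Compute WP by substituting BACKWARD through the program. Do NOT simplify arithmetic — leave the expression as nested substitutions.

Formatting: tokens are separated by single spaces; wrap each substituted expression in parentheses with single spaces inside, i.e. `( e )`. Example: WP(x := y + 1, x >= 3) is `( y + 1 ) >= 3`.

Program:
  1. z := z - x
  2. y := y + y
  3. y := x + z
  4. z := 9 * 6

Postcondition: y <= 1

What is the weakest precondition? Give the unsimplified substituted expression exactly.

post: y <= 1
stmt 4: z := 9 * 6  -- replace 0 occurrence(s) of z with (9 * 6)
  => y <= 1
stmt 3: y := x + z  -- replace 1 occurrence(s) of y with (x + z)
  => ( x + z ) <= 1
stmt 2: y := y + y  -- replace 0 occurrence(s) of y with (y + y)
  => ( x + z ) <= 1
stmt 1: z := z - x  -- replace 1 occurrence(s) of z with (z - x)
  => ( x + ( z - x ) ) <= 1

Answer: ( x + ( z - x ) ) <= 1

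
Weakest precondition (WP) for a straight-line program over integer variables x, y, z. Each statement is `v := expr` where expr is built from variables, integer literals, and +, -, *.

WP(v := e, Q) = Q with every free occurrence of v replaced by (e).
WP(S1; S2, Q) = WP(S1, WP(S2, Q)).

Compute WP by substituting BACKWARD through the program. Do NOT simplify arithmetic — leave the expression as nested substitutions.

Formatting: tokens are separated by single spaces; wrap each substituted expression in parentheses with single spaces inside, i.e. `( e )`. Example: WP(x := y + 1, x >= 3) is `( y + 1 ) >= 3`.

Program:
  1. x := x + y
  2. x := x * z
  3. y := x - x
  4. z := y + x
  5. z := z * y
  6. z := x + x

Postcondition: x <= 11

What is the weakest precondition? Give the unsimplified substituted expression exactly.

Answer: ( ( x + y ) * z ) <= 11

Derivation:
post: x <= 11
stmt 6: z := x + x  -- replace 0 occurrence(s) of z with (x + x)
  => x <= 11
stmt 5: z := z * y  -- replace 0 occurrence(s) of z with (z * y)
  => x <= 11
stmt 4: z := y + x  -- replace 0 occurrence(s) of z with (y + x)
  => x <= 11
stmt 3: y := x - x  -- replace 0 occurrence(s) of y with (x - x)
  => x <= 11
stmt 2: x := x * z  -- replace 1 occurrence(s) of x with (x * z)
  => ( x * z ) <= 11
stmt 1: x := x + y  -- replace 1 occurrence(s) of x with (x + y)
  => ( ( x + y ) * z ) <= 11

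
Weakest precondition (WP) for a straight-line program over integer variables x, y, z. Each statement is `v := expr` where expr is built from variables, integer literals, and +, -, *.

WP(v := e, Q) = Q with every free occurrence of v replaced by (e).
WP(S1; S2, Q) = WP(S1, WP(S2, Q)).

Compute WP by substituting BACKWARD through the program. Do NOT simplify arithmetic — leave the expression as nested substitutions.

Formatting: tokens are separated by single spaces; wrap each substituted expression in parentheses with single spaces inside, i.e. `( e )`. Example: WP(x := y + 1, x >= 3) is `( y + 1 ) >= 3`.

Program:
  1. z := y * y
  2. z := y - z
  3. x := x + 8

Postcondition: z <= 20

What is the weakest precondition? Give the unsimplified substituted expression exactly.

Answer: ( y - ( y * y ) ) <= 20

Derivation:
post: z <= 20
stmt 3: x := x + 8  -- replace 0 occurrence(s) of x with (x + 8)
  => z <= 20
stmt 2: z := y - z  -- replace 1 occurrence(s) of z with (y - z)
  => ( y - z ) <= 20
stmt 1: z := y * y  -- replace 1 occurrence(s) of z with (y * y)
  => ( y - ( y * y ) ) <= 20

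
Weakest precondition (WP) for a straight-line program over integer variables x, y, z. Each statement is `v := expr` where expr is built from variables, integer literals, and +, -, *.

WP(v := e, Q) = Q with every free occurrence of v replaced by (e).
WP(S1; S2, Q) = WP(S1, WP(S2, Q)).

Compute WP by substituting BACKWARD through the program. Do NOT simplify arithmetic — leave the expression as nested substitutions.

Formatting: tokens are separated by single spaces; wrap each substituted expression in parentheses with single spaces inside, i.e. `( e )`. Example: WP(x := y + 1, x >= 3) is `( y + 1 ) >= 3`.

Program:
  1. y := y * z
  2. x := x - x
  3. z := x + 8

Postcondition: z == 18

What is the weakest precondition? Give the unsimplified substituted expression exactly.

post: z == 18
stmt 3: z := x + 8  -- replace 1 occurrence(s) of z with (x + 8)
  => ( x + 8 ) == 18
stmt 2: x := x - x  -- replace 1 occurrence(s) of x with (x - x)
  => ( ( x - x ) + 8 ) == 18
stmt 1: y := y * z  -- replace 0 occurrence(s) of y with (y * z)
  => ( ( x - x ) + 8 ) == 18

Answer: ( ( x - x ) + 8 ) == 18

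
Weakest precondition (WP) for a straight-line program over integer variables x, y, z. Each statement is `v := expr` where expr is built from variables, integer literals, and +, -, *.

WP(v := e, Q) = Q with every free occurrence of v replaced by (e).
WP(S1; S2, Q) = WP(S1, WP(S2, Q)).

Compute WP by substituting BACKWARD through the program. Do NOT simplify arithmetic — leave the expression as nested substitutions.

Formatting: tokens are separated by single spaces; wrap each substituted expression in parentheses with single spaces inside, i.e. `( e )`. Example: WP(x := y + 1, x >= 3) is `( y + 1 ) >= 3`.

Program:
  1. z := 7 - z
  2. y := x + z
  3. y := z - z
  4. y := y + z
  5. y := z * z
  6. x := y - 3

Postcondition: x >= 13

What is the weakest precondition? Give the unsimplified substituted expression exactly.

Answer: ( ( ( 7 - z ) * ( 7 - z ) ) - 3 ) >= 13

Derivation:
post: x >= 13
stmt 6: x := y - 3  -- replace 1 occurrence(s) of x with (y - 3)
  => ( y - 3 ) >= 13
stmt 5: y := z * z  -- replace 1 occurrence(s) of y with (z * z)
  => ( ( z * z ) - 3 ) >= 13
stmt 4: y := y + z  -- replace 0 occurrence(s) of y with (y + z)
  => ( ( z * z ) - 3 ) >= 13
stmt 3: y := z - z  -- replace 0 occurrence(s) of y with (z - z)
  => ( ( z * z ) - 3 ) >= 13
stmt 2: y := x + z  -- replace 0 occurrence(s) of y with (x + z)
  => ( ( z * z ) - 3 ) >= 13
stmt 1: z := 7 - z  -- replace 2 occurrence(s) of z with (7 - z)
  => ( ( ( 7 - z ) * ( 7 - z ) ) - 3 ) >= 13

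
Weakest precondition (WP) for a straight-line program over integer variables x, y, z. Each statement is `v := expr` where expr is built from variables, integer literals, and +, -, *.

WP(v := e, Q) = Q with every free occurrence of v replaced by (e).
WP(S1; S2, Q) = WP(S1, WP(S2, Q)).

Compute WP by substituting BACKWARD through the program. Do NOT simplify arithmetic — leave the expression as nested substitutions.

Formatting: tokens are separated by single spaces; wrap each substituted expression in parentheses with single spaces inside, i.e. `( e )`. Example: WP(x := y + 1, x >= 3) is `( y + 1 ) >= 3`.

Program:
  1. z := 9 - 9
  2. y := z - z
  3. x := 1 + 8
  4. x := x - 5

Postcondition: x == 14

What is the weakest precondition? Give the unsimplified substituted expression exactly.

Answer: ( ( 1 + 8 ) - 5 ) == 14

Derivation:
post: x == 14
stmt 4: x := x - 5  -- replace 1 occurrence(s) of x with (x - 5)
  => ( x - 5 ) == 14
stmt 3: x := 1 + 8  -- replace 1 occurrence(s) of x with (1 + 8)
  => ( ( 1 + 8 ) - 5 ) == 14
stmt 2: y := z - z  -- replace 0 occurrence(s) of y with (z - z)
  => ( ( 1 + 8 ) - 5 ) == 14
stmt 1: z := 9 - 9  -- replace 0 occurrence(s) of z with (9 - 9)
  => ( ( 1 + 8 ) - 5 ) == 14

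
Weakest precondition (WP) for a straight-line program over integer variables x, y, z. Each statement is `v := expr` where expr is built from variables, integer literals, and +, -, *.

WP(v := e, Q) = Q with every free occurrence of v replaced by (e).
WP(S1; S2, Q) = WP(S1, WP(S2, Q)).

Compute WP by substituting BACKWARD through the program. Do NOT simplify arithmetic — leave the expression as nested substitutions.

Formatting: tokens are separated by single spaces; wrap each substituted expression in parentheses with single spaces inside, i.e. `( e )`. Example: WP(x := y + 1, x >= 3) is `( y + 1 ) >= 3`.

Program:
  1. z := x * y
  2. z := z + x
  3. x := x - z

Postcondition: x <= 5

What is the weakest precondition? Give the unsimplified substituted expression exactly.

Answer: ( x - ( ( x * y ) + x ) ) <= 5

Derivation:
post: x <= 5
stmt 3: x := x - z  -- replace 1 occurrence(s) of x with (x - z)
  => ( x - z ) <= 5
stmt 2: z := z + x  -- replace 1 occurrence(s) of z with (z + x)
  => ( x - ( z + x ) ) <= 5
stmt 1: z := x * y  -- replace 1 occurrence(s) of z with (x * y)
  => ( x - ( ( x * y ) + x ) ) <= 5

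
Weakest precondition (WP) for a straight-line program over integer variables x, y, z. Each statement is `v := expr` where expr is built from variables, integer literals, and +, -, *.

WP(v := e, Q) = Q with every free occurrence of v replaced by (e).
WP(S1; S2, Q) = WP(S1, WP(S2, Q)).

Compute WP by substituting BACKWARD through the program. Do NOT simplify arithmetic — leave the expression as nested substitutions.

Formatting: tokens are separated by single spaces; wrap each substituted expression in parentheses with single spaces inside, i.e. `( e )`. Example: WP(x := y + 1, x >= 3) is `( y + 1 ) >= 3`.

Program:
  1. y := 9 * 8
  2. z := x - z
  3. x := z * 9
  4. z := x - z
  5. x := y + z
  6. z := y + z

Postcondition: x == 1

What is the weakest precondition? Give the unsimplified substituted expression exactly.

Answer: ( ( 9 * 8 ) + ( ( ( x - z ) * 9 ) - ( x - z ) ) ) == 1

Derivation:
post: x == 1
stmt 6: z := y + z  -- replace 0 occurrence(s) of z with (y + z)
  => x == 1
stmt 5: x := y + z  -- replace 1 occurrence(s) of x with (y + z)
  => ( y + z ) == 1
stmt 4: z := x - z  -- replace 1 occurrence(s) of z with (x - z)
  => ( y + ( x - z ) ) == 1
stmt 3: x := z * 9  -- replace 1 occurrence(s) of x with (z * 9)
  => ( y + ( ( z * 9 ) - z ) ) == 1
stmt 2: z := x - z  -- replace 2 occurrence(s) of z with (x - z)
  => ( y + ( ( ( x - z ) * 9 ) - ( x - z ) ) ) == 1
stmt 1: y := 9 * 8  -- replace 1 occurrence(s) of y with (9 * 8)
  => ( ( 9 * 8 ) + ( ( ( x - z ) * 9 ) - ( x - z ) ) ) == 1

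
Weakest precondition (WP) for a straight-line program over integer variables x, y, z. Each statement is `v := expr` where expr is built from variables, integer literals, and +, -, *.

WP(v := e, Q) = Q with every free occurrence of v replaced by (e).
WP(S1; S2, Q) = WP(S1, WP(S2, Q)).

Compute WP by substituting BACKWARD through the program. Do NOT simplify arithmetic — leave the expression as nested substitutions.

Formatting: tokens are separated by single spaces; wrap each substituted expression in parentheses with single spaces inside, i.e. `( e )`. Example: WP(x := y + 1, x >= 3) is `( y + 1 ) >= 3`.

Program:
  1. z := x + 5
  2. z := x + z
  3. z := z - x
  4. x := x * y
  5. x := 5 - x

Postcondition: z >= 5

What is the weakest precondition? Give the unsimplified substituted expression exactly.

post: z >= 5
stmt 5: x := 5 - x  -- replace 0 occurrence(s) of x with (5 - x)
  => z >= 5
stmt 4: x := x * y  -- replace 0 occurrence(s) of x with (x * y)
  => z >= 5
stmt 3: z := z - x  -- replace 1 occurrence(s) of z with (z - x)
  => ( z - x ) >= 5
stmt 2: z := x + z  -- replace 1 occurrence(s) of z with (x + z)
  => ( ( x + z ) - x ) >= 5
stmt 1: z := x + 5  -- replace 1 occurrence(s) of z with (x + 5)
  => ( ( x + ( x + 5 ) ) - x ) >= 5

Answer: ( ( x + ( x + 5 ) ) - x ) >= 5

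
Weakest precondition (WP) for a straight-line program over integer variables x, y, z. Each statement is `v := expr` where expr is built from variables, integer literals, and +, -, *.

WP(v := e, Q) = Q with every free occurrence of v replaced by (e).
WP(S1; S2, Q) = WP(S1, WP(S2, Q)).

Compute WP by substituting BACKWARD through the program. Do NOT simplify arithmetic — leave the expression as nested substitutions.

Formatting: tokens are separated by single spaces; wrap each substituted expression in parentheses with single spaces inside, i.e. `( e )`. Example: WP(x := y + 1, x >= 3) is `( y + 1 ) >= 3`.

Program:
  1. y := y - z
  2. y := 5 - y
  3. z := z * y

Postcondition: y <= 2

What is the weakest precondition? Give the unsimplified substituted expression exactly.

Answer: ( 5 - ( y - z ) ) <= 2

Derivation:
post: y <= 2
stmt 3: z := z * y  -- replace 0 occurrence(s) of z with (z * y)
  => y <= 2
stmt 2: y := 5 - y  -- replace 1 occurrence(s) of y with (5 - y)
  => ( 5 - y ) <= 2
stmt 1: y := y - z  -- replace 1 occurrence(s) of y with (y - z)
  => ( 5 - ( y - z ) ) <= 2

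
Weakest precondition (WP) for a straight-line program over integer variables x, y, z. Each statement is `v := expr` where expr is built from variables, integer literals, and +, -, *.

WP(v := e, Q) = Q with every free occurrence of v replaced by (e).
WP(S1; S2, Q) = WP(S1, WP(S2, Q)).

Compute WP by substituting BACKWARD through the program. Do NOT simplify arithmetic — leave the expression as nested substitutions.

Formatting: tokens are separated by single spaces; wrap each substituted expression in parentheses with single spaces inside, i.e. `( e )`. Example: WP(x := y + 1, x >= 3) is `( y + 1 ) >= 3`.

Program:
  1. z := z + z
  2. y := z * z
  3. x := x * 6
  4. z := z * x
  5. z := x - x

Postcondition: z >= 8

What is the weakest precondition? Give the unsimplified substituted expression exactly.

post: z >= 8
stmt 5: z := x - x  -- replace 1 occurrence(s) of z with (x - x)
  => ( x - x ) >= 8
stmt 4: z := z * x  -- replace 0 occurrence(s) of z with (z * x)
  => ( x - x ) >= 8
stmt 3: x := x * 6  -- replace 2 occurrence(s) of x with (x * 6)
  => ( ( x * 6 ) - ( x * 6 ) ) >= 8
stmt 2: y := z * z  -- replace 0 occurrence(s) of y with (z * z)
  => ( ( x * 6 ) - ( x * 6 ) ) >= 8
stmt 1: z := z + z  -- replace 0 occurrence(s) of z with (z + z)
  => ( ( x * 6 ) - ( x * 6 ) ) >= 8

Answer: ( ( x * 6 ) - ( x * 6 ) ) >= 8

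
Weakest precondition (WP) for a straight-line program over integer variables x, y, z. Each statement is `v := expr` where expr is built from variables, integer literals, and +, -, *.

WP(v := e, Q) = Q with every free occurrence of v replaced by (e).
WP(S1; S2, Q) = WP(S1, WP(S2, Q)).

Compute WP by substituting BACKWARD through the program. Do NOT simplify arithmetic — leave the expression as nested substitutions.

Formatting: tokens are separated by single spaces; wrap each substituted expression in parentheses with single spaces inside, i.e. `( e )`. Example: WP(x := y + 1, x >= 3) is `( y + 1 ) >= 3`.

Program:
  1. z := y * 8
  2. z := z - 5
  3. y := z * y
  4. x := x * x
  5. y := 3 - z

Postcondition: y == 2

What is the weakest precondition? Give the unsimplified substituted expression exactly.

post: y == 2
stmt 5: y := 3 - z  -- replace 1 occurrence(s) of y with (3 - z)
  => ( 3 - z ) == 2
stmt 4: x := x * x  -- replace 0 occurrence(s) of x with (x * x)
  => ( 3 - z ) == 2
stmt 3: y := z * y  -- replace 0 occurrence(s) of y with (z * y)
  => ( 3 - z ) == 2
stmt 2: z := z - 5  -- replace 1 occurrence(s) of z with (z - 5)
  => ( 3 - ( z - 5 ) ) == 2
stmt 1: z := y * 8  -- replace 1 occurrence(s) of z with (y * 8)
  => ( 3 - ( ( y * 8 ) - 5 ) ) == 2

Answer: ( 3 - ( ( y * 8 ) - 5 ) ) == 2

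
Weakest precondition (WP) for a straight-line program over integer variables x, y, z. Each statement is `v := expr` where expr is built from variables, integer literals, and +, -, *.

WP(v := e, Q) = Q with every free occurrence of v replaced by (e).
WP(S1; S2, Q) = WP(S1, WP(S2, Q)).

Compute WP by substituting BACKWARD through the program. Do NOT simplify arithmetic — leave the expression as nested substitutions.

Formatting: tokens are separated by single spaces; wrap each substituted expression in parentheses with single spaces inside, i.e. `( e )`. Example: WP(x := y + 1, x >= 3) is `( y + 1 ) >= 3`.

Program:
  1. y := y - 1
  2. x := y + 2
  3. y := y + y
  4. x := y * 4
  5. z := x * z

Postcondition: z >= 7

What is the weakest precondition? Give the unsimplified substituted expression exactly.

Answer: ( ( ( ( y - 1 ) + ( y - 1 ) ) * 4 ) * z ) >= 7

Derivation:
post: z >= 7
stmt 5: z := x * z  -- replace 1 occurrence(s) of z with (x * z)
  => ( x * z ) >= 7
stmt 4: x := y * 4  -- replace 1 occurrence(s) of x with (y * 4)
  => ( ( y * 4 ) * z ) >= 7
stmt 3: y := y + y  -- replace 1 occurrence(s) of y with (y + y)
  => ( ( ( y + y ) * 4 ) * z ) >= 7
stmt 2: x := y + 2  -- replace 0 occurrence(s) of x with (y + 2)
  => ( ( ( y + y ) * 4 ) * z ) >= 7
stmt 1: y := y - 1  -- replace 2 occurrence(s) of y with (y - 1)
  => ( ( ( ( y - 1 ) + ( y - 1 ) ) * 4 ) * z ) >= 7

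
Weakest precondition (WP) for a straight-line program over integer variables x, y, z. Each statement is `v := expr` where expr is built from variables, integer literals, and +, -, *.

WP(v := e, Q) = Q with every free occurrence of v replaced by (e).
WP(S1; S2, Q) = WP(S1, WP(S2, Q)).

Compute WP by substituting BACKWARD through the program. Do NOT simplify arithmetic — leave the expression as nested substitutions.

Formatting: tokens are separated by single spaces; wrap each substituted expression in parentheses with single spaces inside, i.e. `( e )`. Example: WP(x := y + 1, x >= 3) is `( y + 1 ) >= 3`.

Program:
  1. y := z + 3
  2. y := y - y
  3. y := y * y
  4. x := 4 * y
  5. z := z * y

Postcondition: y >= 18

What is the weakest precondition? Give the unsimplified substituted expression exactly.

post: y >= 18
stmt 5: z := z * y  -- replace 0 occurrence(s) of z with (z * y)
  => y >= 18
stmt 4: x := 4 * y  -- replace 0 occurrence(s) of x with (4 * y)
  => y >= 18
stmt 3: y := y * y  -- replace 1 occurrence(s) of y with (y * y)
  => ( y * y ) >= 18
stmt 2: y := y - y  -- replace 2 occurrence(s) of y with (y - y)
  => ( ( y - y ) * ( y - y ) ) >= 18
stmt 1: y := z + 3  -- replace 4 occurrence(s) of y with (z + 3)
  => ( ( ( z + 3 ) - ( z + 3 ) ) * ( ( z + 3 ) - ( z + 3 ) ) ) >= 18

Answer: ( ( ( z + 3 ) - ( z + 3 ) ) * ( ( z + 3 ) - ( z + 3 ) ) ) >= 18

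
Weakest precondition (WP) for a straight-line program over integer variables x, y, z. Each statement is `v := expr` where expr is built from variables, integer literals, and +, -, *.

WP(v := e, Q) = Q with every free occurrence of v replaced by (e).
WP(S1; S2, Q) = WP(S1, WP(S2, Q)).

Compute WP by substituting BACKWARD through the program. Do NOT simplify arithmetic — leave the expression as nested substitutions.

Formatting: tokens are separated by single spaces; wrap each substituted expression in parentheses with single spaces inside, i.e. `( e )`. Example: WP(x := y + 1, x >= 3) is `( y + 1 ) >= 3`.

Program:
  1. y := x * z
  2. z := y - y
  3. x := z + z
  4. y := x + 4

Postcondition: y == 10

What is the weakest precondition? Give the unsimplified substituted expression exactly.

post: y == 10
stmt 4: y := x + 4  -- replace 1 occurrence(s) of y with (x + 4)
  => ( x + 4 ) == 10
stmt 3: x := z + z  -- replace 1 occurrence(s) of x with (z + z)
  => ( ( z + z ) + 4 ) == 10
stmt 2: z := y - y  -- replace 2 occurrence(s) of z with (y - y)
  => ( ( ( y - y ) + ( y - y ) ) + 4 ) == 10
stmt 1: y := x * z  -- replace 4 occurrence(s) of y with (x * z)
  => ( ( ( ( x * z ) - ( x * z ) ) + ( ( x * z ) - ( x * z ) ) ) + 4 ) == 10

Answer: ( ( ( ( x * z ) - ( x * z ) ) + ( ( x * z ) - ( x * z ) ) ) + 4 ) == 10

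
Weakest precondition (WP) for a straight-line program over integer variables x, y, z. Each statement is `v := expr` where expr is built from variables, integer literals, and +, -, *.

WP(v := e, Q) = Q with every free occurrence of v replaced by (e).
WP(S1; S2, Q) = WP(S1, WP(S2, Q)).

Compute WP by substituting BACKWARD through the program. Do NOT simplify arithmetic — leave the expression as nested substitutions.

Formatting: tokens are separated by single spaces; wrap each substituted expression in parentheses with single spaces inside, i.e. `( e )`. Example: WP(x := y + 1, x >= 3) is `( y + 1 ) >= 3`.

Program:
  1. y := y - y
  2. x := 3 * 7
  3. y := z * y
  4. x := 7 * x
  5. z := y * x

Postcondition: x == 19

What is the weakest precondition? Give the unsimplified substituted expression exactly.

post: x == 19
stmt 5: z := y * x  -- replace 0 occurrence(s) of z with (y * x)
  => x == 19
stmt 4: x := 7 * x  -- replace 1 occurrence(s) of x with (7 * x)
  => ( 7 * x ) == 19
stmt 3: y := z * y  -- replace 0 occurrence(s) of y with (z * y)
  => ( 7 * x ) == 19
stmt 2: x := 3 * 7  -- replace 1 occurrence(s) of x with (3 * 7)
  => ( 7 * ( 3 * 7 ) ) == 19
stmt 1: y := y - y  -- replace 0 occurrence(s) of y with (y - y)
  => ( 7 * ( 3 * 7 ) ) == 19

Answer: ( 7 * ( 3 * 7 ) ) == 19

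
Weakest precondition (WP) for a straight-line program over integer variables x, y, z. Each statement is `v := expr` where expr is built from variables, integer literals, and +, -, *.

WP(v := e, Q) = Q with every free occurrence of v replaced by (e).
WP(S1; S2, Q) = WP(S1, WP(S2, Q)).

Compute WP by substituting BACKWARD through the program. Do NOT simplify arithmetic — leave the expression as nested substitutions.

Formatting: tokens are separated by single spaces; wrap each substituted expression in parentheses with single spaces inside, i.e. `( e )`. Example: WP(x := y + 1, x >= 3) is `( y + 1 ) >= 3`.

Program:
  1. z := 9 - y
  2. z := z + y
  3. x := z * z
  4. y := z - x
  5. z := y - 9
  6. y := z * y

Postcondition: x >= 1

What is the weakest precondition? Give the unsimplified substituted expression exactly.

post: x >= 1
stmt 6: y := z * y  -- replace 0 occurrence(s) of y with (z * y)
  => x >= 1
stmt 5: z := y - 9  -- replace 0 occurrence(s) of z with (y - 9)
  => x >= 1
stmt 4: y := z - x  -- replace 0 occurrence(s) of y with (z - x)
  => x >= 1
stmt 3: x := z * z  -- replace 1 occurrence(s) of x with (z * z)
  => ( z * z ) >= 1
stmt 2: z := z + y  -- replace 2 occurrence(s) of z with (z + y)
  => ( ( z + y ) * ( z + y ) ) >= 1
stmt 1: z := 9 - y  -- replace 2 occurrence(s) of z with (9 - y)
  => ( ( ( 9 - y ) + y ) * ( ( 9 - y ) + y ) ) >= 1

Answer: ( ( ( 9 - y ) + y ) * ( ( 9 - y ) + y ) ) >= 1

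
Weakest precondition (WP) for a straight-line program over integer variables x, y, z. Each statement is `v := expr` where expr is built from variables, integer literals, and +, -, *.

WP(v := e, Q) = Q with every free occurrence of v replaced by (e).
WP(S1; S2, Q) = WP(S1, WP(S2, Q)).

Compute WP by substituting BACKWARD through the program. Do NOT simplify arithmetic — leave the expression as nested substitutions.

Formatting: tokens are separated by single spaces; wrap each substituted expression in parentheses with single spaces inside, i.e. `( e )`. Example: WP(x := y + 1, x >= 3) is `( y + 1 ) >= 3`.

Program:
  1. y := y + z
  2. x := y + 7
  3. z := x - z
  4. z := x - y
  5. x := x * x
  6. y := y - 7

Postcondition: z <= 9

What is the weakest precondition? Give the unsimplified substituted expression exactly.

post: z <= 9
stmt 6: y := y - 7  -- replace 0 occurrence(s) of y with (y - 7)
  => z <= 9
stmt 5: x := x * x  -- replace 0 occurrence(s) of x with (x * x)
  => z <= 9
stmt 4: z := x - y  -- replace 1 occurrence(s) of z with (x - y)
  => ( x - y ) <= 9
stmt 3: z := x - z  -- replace 0 occurrence(s) of z with (x - z)
  => ( x - y ) <= 9
stmt 2: x := y + 7  -- replace 1 occurrence(s) of x with (y + 7)
  => ( ( y + 7 ) - y ) <= 9
stmt 1: y := y + z  -- replace 2 occurrence(s) of y with (y + z)
  => ( ( ( y + z ) + 7 ) - ( y + z ) ) <= 9

Answer: ( ( ( y + z ) + 7 ) - ( y + z ) ) <= 9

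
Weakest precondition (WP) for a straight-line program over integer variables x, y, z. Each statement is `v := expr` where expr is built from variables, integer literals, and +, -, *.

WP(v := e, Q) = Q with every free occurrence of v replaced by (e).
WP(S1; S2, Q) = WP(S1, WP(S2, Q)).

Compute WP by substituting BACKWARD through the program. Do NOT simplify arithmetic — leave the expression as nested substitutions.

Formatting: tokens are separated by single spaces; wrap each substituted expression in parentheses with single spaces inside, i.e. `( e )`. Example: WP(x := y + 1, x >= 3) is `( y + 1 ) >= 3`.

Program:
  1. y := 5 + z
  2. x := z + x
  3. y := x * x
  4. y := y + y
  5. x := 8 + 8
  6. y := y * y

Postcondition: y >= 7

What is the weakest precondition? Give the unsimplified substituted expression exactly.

post: y >= 7
stmt 6: y := y * y  -- replace 1 occurrence(s) of y with (y * y)
  => ( y * y ) >= 7
stmt 5: x := 8 + 8  -- replace 0 occurrence(s) of x with (8 + 8)
  => ( y * y ) >= 7
stmt 4: y := y + y  -- replace 2 occurrence(s) of y with (y + y)
  => ( ( y + y ) * ( y + y ) ) >= 7
stmt 3: y := x * x  -- replace 4 occurrence(s) of y with (x * x)
  => ( ( ( x * x ) + ( x * x ) ) * ( ( x * x ) + ( x * x ) ) ) >= 7
stmt 2: x := z + x  -- replace 8 occurrence(s) of x with (z + x)
  => ( ( ( ( z + x ) * ( z + x ) ) + ( ( z + x ) * ( z + x ) ) ) * ( ( ( z + x ) * ( z + x ) ) + ( ( z + x ) * ( z + x ) ) ) ) >= 7
stmt 1: y := 5 + z  -- replace 0 occurrence(s) of y with (5 + z)
  => ( ( ( ( z + x ) * ( z + x ) ) + ( ( z + x ) * ( z + x ) ) ) * ( ( ( z + x ) * ( z + x ) ) + ( ( z + x ) * ( z + x ) ) ) ) >= 7

Answer: ( ( ( ( z + x ) * ( z + x ) ) + ( ( z + x ) * ( z + x ) ) ) * ( ( ( z + x ) * ( z + x ) ) + ( ( z + x ) * ( z + x ) ) ) ) >= 7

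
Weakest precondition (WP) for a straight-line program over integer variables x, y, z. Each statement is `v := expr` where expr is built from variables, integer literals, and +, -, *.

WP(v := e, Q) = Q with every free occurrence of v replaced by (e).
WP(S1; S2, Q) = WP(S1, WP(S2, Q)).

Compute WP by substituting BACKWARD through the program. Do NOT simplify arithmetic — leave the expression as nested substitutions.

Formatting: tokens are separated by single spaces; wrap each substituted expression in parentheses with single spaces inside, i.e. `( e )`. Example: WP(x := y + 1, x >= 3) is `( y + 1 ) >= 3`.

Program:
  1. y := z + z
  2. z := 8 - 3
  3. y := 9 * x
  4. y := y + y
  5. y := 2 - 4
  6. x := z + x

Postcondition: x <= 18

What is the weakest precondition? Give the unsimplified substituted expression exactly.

post: x <= 18
stmt 6: x := z + x  -- replace 1 occurrence(s) of x with (z + x)
  => ( z + x ) <= 18
stmt 5: y := 2 - 4  -- replace 0 occurrence(s) of y with (2 - 4)
  => ( z + x ) <= 18
stmt 4: y := y + y  -- replace 0 occurrence(s) of y with (y + y)
  => ( z + x ) <= 18
stmt 3: y := 9 * x  -- replace 0 occurrence(s) of y with (9 * x)
  => ( z + x ) <= 18
stmt 2: z := 8 - 3  -- replace 1 occurrence(s) of z with (8 - 3)
  => ( ( 8 - 3 ) + x ) <= 18
stmt 1: y := z + z  -- replace 0 occurrence(s) of y with (z + z)
  => ( ( 8 - 3 ) + x ) <= 18

Answer: ( ( 8 - 3 ) + x ) <= 18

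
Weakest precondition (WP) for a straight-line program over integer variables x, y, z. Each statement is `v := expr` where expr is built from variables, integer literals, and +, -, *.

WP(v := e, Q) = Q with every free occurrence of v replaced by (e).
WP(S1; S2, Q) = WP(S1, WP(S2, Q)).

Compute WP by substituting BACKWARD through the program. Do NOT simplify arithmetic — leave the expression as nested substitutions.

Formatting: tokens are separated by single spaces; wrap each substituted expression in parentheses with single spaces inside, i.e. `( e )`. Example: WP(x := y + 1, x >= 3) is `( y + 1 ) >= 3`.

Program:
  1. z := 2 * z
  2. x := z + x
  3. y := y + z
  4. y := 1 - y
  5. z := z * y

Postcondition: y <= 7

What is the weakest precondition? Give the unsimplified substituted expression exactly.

Answer: ( 1 - ( y + ( 2 * z ) ) ) <= 7

Derivation:
post: y <= 7
stmt 5: z := z * y  -- replace 0 occurrence(s) of z with (z * y)
  => y <= 7
stmt 4: y := 1 - y  -- replace 1 occurrence(s) of y with (1 - y)
  => ( 1 - y ) <= 7
stmt 3: y := y + z  -- replace 1 occurrence(s) of y with (y + z)
  => ( 1 - ( y + z ) ) <= 7
stmt 2: x := z + x  -- replace 0 occurrence(s) of x with (z + x)
  => ( 1 - ( y + z ) ) <= 7
stmt 1: z := 2 * z  -- replace 1 occurrence(s) of z with (2 * z)
  => ( 1 - ( y + ( 2 * z ) ) ) <= 7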